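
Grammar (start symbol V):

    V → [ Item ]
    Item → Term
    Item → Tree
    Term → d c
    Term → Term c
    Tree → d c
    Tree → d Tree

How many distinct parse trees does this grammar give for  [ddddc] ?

1

Parse trees for [ddddc]:
  [V [ [Item [Tree d [Tree d [Tree d [Tree d c]]]]] ]]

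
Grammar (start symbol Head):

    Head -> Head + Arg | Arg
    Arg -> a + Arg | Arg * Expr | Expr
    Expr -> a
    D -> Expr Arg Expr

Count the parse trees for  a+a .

2

Parse trees for a+a:
  [Head [Head [Arg [Expr a]]] + [Arg [Expr a]]]
  [Head [Arg a + [Arg [Expr a]]]]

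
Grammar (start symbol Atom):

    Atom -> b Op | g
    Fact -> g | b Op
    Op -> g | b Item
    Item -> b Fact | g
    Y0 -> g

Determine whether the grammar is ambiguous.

Only Atom, Fact, Op, Item are reachable from Atom; ignoring the rest: Restricted to the reachable nonterminals, every rule has the form A → t or A → t B, and no two rules for the same A share a first terminal. The grammar encodes a DFA — one run per string.

Unambiguous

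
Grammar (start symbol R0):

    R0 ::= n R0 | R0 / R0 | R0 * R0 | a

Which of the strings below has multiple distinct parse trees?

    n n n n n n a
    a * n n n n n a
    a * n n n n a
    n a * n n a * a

n a * n n a * a

n n n n n n a: 1 tree
a * n n n n n a: 1 tree
a * n n n n a: 1 tree
n a * n n a * a: 9 trees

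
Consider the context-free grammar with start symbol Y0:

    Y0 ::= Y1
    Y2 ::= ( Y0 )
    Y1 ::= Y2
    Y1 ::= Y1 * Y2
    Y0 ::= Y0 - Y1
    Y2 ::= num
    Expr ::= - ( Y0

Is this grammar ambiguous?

(Expr is unreachable from Y0, so its rules don't affect L(Y0).) This is a standard precedence ladder (Y0 over Y1 over Y2), with each level left-recursive on its own operator ('-' at Y0, '*' at Y1). That structure is LR(1), hence unambiguous.

Unambiguous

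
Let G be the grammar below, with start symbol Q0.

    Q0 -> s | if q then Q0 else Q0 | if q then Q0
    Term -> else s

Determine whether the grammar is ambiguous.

Witness: if q then if q then s else s

Derivation 1: Q0 ⇒ if q then Q0 else Q0 ⇒ if q then if q then Q0 else Q0 ⇒ if q then if q then s else Q0 ⇒ if q then if q then s else s
Derivation 2: Q0 ⇒ if q then Q0 ⇒ if q then if q then Q0 else Q0 ⇒ if q then if q then s else Q0 ⇒ if q then if q then s else s

Two distinct leftmost derivations for the same string.

Ambiguous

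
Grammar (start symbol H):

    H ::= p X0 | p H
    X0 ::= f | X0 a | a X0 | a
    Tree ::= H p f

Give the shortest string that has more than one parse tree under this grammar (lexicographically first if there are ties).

p a a

length 2: no string has ≥2 trees
length 3: p a a has 2 parse trees

Two derivations of p a a:
  H ⇒ p X0 ⇒ p X0 a ⇒ p a a
  H ⇒ p X0 ⇒ p a X0 ⇒ p a a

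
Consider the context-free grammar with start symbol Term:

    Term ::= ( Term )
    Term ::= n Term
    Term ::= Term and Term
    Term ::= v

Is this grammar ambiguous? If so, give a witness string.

Witness: n v and v

Derivation 1: Term ⇒ n Term ⇒ n Term and Term ⇒ n v and Term ⇒ n v and v
Derivation 2: Term ⇒ Term and Term ⇒ n Term and Term ⇒ n v and Term ⇒ n v and v

Two distinct leftmost derivations for the same string.

Ambiguous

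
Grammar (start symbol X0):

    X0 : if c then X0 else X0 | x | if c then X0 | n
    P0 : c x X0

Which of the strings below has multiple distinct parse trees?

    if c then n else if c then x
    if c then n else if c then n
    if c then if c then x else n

if c then if c then x else n

if c then n else if c then x: 1 tree
if c then n else if c then n: 1 tree
if c then if c then x else n: 2 trees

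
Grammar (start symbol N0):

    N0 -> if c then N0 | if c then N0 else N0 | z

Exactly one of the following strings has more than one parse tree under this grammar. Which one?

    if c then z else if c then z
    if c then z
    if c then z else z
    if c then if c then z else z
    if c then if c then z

if c then z else if c then z: 1 tree
if c then z: 1 tree
if c then z else z: 1 tree
if c then if c then z else z: 2 trees
if c then if c then z: 1 tree

if c then if c then z else z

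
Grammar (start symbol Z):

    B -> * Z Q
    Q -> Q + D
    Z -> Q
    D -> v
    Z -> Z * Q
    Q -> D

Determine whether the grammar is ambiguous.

Unambiguous

Only Z, Q, D are reachable from Z; ignoring the rest: This is a standard precedence ladder (Z over Q over D), with each level left-recursive on its own operator ('*' at Z, '+' at Q). That structure is LR(1), hence unambiguous.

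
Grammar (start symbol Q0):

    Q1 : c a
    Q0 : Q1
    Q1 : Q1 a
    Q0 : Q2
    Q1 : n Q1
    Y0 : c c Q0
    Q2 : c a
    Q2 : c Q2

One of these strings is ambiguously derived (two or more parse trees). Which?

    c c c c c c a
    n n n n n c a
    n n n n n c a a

c c c c c c a: 1 tree
n n n n n c a: 1 tree
n n n n n c a a: 6 trees

n n n n n c a a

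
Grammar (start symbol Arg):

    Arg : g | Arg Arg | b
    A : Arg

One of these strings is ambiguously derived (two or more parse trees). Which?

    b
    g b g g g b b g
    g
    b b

b: 1 tree
g b g g g b b g: 429 trees
g: 1 tree
b b: 1 tree

g b g g g b b g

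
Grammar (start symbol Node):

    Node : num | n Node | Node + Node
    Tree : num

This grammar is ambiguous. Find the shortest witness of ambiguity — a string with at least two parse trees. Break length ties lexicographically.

length 1: no string has ≥2 trees
length 2: no string has ≥2 trees
length 3: no string has ≥2 trees
length 4: n num + num has 2 parse trees

Two derivations of n num + num:
  Node ⇒ n Node ⇒ n Node + Node ⇒ n num + Node ⇒ n num + num
  Node ⇒ Node + Node ⇒ n Node + Node ⇒ n num + Node ⇒ n num + num

n num + num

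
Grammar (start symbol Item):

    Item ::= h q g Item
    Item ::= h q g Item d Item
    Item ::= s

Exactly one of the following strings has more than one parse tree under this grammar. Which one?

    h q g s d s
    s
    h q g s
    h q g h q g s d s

h q g s d s: 1 tree
s: 1 tree
h q g s: 1 tree
h q g h q g s d s: 2 trees

h q g h q g s d s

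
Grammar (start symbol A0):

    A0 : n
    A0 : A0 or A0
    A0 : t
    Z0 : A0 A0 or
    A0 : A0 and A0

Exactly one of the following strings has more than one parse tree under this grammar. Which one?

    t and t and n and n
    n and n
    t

t and t and n and n

t and t and n and n: 5 trees
n and n: 1 tree
t: 1 tree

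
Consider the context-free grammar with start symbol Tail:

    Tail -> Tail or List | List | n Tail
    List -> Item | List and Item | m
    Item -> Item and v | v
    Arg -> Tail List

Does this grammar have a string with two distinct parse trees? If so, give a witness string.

Ambiguous

Witness: v and v

Derivation 1: Tail ⇒ List ⇒ Item ⇒ Item and v ⇒ v and v
Derivation 2: Tail ⇒ List ⇒ List and Item ⇒ Item and Item ⇒ v and Item ⇒ v and v

Two distinct leftmost derivations for the same string.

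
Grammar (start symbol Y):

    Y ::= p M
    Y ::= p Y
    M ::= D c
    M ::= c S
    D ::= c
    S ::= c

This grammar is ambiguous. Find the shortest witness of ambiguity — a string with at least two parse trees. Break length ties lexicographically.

p c c

length 3: p c c has 2 parse trees

Two derivations of p c c:
  Y ⇒ p M ⇒ p D c ⇒ p c c
  Y ⇒ p M ⇒ p c S ⇒ p c c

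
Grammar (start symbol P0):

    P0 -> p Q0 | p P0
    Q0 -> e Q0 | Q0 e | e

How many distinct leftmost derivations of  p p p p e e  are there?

Parse trees for p p p p e e:
  [P0 p [P0 p [P0 p [P0 p [Q0 e [Q0 e]]]]]]
  [P0 p [P0 p [P0 p [P0 p [Q0 [Q0 e] e]]]]]

2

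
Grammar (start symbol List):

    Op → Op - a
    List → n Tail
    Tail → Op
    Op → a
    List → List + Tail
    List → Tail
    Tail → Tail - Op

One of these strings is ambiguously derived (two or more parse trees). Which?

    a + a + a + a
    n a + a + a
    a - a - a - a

a + a + a + a: 1 tree
n a + a + a: 1 tree
a - a - a - a: 8 trees

a - a - a - a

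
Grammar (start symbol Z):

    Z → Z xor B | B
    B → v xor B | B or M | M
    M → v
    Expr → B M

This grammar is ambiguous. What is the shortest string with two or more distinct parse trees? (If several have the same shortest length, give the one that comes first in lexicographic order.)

v xor v

length 1: no string has ≥2 trees
length 3: v xor v has 2 parse trees

Two derivations of v xor v:
  Z ⇒ Z xor B ⇒ B xor B ⇒ M xor B ⇒ v xor B ⇒ v xor M ⇒ v xor v
  Z ⇒ B ⇒ v xor B ⇒ v xor M ⇒ v xor v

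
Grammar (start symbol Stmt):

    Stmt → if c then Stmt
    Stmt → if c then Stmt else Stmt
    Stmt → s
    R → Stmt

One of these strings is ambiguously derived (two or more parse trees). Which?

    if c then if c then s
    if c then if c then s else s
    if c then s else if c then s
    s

if c then if c then s: 1 tree
if c then if c then s else s: 2 trees
if c then s else if c then s: 1 tree
s: 1 tree

if c then if c then s else s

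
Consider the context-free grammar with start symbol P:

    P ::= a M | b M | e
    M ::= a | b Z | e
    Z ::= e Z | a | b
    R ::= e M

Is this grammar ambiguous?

Only P, M, Z are reachable from P; ignoring the rest: The reachable rules are right-linear with at most one rule per (nonterminal, next-terminal) pair. Each input token forces the next rule, so parsing is deterministic.

Unambiguous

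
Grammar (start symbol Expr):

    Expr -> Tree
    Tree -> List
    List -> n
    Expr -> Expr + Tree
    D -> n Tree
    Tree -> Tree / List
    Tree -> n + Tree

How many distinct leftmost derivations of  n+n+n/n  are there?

Parse trees for n+n+n/n:
  [Expr [Tree [Tree n + [Tree n + [Tree [List n]]]] / [List n]]]
  [Expr [Tree n + [Tree [Tree n + [Tree [List n]]] / [List n]]]]
  [Expr [Tree n + [Tree n + [Tree [Tree [List n]] / [List n]]]]]
  [Expr [Expr [Tree [List n]]] + [Tree [Tree n + [Tree [List n]]] / [List n]]]
  [Expr [Expr [Tree [List n]]] + [Tree n + [Tree [Tree [List n]] / [List n]]]]
  [Expr [Expr [Tree n + [Tree [List n]]]] + [Tree [Tree [List n]] / [List n]]]
  [Expr [Expr [Expr [Tree [List n]]] + [Tree [List n]]] + [Tree [Tree [List n]] / [List n]]]

7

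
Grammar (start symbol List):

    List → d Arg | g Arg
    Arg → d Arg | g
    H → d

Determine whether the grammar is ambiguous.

Unambiguous

(H is unreachable from List, so its rules don't affect L(List).) Each reachable nonterminal has at most one production per leading terminal, and all productions are right-linear; the derivation is determined token-by-token.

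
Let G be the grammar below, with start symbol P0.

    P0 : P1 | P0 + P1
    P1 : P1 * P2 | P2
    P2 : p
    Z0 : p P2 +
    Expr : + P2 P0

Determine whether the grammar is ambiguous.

Unambiguous

Only P0, P1, P2 are reachable from P0; ignoring the rest: This is a standard precedence ladder (P0 over P1 over P2), with each level left-recursive on its own operator ('+' at P0, '*' at P1). That structure is LR(1), hence unambiguous.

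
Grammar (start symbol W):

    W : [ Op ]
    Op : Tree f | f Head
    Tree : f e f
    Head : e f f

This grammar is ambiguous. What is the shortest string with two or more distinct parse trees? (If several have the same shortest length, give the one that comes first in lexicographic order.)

length 6: [ f e f f ] has 2 parse trees

Two derivations of [ f e f f ]:
  W ⇒ [ Op ] ⇒ [ Tree f ] ⇒ [ f e f f ]
  W ⇒ [ Op ] ⇒ [ f Head ] ⇒ [ f e f f ]

[ f e f f ]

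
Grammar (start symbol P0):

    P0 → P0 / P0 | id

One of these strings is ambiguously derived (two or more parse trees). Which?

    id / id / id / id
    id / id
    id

id / id / id / id

id / id / id / id: 5 trees
id / id: 1 tree
id: 1 tree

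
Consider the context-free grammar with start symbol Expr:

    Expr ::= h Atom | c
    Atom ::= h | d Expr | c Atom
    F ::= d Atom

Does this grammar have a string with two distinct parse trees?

Unambiguous

(F is unreachable from Expr, so its rules don't affect L(Expr).) Restricted to the reachable nonterminals, every rule has the form A → t or A → t B, and no two rules for the same A share a first terminal. The grammar encodes a DFA — one run per string.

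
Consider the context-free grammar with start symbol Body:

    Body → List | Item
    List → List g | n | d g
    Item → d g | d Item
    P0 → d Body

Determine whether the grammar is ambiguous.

Ambiguous

Witness: d g

Derivation 1: Body ⇒ List ⇒ d g
Derivation 2: Body ⇒ Item ⇒ d g

Two distinct leftmost derivations for the same string.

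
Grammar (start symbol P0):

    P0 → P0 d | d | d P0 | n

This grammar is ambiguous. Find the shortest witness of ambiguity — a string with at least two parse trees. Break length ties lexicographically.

d d

length 1: no string has ≥2 trees
length 2: d d has 2 parse trees

Two derivations of d d:
  P0 ⇒ P0 d ⇒ d d
  P0 ⇒ d P0 ⇒ d d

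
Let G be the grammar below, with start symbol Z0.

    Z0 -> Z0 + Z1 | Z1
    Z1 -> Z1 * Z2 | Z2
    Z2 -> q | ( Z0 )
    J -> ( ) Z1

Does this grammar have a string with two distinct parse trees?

Unambiguous

(J is unreachable from Z0, so its rules don't affect L(Z0).) Z0 → Z0 + Z1 | Z1  ;  Z1 → Z1 * Z2 | Z2  — a left-associative chain with Z2 at the bottom. Each string factors uniquely by precedence.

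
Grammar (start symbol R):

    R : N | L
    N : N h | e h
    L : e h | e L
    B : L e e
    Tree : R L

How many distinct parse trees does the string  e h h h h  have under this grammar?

1

Parse trees for e h h h h:
  [R [N [N [N [N e h] h] h] h]]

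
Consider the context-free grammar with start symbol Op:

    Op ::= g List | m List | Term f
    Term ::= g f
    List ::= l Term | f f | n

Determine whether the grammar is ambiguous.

Witness: g f f

Derivation 1: Op ⇒ g List ⇒ g f f
Derivation 2: Op ⇒ Term f ⇒ g f f

Two distinct leftmost derivations for the same string.

Ambiguous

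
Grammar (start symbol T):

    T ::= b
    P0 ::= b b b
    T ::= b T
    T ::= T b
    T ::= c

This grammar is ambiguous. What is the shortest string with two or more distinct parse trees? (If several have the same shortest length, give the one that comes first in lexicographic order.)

length 1: no string has ≥2 trees
length 2: b b has 2 parse trees

Two derivations of b b:
  T ⇒ b T ⇒ b b
  T ⇒ T b ⇒ b b

b b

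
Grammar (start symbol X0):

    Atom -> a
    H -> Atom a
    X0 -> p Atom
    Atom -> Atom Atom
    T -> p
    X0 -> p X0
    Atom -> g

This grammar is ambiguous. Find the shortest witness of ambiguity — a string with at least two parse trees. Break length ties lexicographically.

length 2: no string has ≥2 trees
length 3: no string has ≥2 trees
length 4: p a a a has 2 parse trees

Two derivations of p a a a:
  X0 ⇒ p Atom ⇒ p Atom Atom ⇒ p a Atom ⇒ p a Atom Atom ⇒ p a a Atom ⇒ p a a a
  X0 ⇒ p Atom ⇒ p Atom Atom ⇒ p Atom Atom Atom ⇒ p a Atom Atom ⇒ p a a Atom ⇒ p a a a

p a a a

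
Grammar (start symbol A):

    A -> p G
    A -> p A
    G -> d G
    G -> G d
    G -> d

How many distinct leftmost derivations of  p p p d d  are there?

2

Parse trees for p p p d d:
  [A p [A p [A p [G d [G d]]]]]
  [A p [A p [A p [G [G d] d]]]]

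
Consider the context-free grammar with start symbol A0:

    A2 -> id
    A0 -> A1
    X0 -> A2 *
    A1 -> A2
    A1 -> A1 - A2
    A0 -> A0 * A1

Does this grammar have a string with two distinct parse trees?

(X0 is unreachable from A0, so its rules don't affect L(A0).) The grammar is stratified — A0 handles '*' (left-recursive), A1 handles '-', A2 atoms. Each operator has a fixed associativity and precedence level, so every string has one parse.

Unambiguous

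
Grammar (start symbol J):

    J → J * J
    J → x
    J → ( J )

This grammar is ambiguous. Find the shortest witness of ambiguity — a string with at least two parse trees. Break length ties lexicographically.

length 1: no string has ≥2 trees
length 3: no string has ≥2 trees
length 5: x * x * x has 2 parse trees

Two derivations of x * x * x:
  J ⇒ J * J ⇒ J * J * J ⇒ x * J * J ⇒ x * x * J ⇒ x * x * x
  J ⇒ J * J ⇒ x * J ⇒ x * J * J ⇒ x * x * J ⇒ x * x * x

x * x * x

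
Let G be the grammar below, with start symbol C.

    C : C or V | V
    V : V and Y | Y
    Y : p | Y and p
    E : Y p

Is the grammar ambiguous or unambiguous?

Witness: p and p

Derivation 1: C ⇒ V ⇒ V and Y ⇒ Y and Y ⇒ p and Y ⇒ p and p
Derivation 2: C ⇒ V ⇒ Y ⇒ Y and p ⇒ p and p

Two distinct leftmost derivations for the same string.

Ambiguous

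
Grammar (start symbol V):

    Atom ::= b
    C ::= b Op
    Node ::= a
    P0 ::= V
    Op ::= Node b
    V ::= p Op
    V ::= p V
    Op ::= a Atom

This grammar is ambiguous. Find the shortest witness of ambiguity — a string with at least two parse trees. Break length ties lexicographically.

p a b

length 3: p a b has 2 parse trees

Two derivations of p a b:
  V ⇒ p Op ⇒ p Node b ⇒ p a b
  V ⇒ p Op ⇒ p a Atom ⇒ p a b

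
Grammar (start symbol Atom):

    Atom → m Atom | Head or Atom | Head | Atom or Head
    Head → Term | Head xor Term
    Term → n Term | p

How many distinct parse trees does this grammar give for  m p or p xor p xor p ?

Parse trees for m p or p xor p xor p:
  [Atom m [Atom [Head [Term p]] or [Atom [Head [Head [Head [Term p]] xor [Term p]] xor [Term p]]]]]
  [Atom m [Atom [Atom [Head [Term p]]] or [Head [Head [Head [Term p]] xor [Term p]] xor [Term p]]]]
  [Atom [Atom m [Atom [Head [Term p]]]] or [Head [Head [Head [Term p]] xor [Term p]] xor [Term p]]]

3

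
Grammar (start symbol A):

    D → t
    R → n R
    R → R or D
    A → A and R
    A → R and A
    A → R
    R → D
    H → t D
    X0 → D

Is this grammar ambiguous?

Witness: t and t

Derivation 1: A ⇒ A and R ⇒ R and R ⇒ D and R ⇒ t and R ⇒ t and D ⇒ t and t
Derivation 2: A ⇒ R and A ⇒ D and A ⇒ t and A ⇒ t and R ⇒ t and D ⇒ t and t

Two distinct leftmost derivations for the same string.

Ambiguous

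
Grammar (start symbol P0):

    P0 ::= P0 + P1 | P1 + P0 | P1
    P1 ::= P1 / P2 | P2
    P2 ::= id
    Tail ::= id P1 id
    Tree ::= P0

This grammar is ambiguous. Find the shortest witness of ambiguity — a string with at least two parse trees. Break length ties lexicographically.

id + id

length 1: no string has ≥2 trees
length 3: id + id has 2 parse trees

Two derivations of id + id:
  P0 ⇒ P0 + P1 ⇒ P1 + P1 ⇒ P2 + P1 ⇒ id + P1 ⇒ id + P2 ⇒ id + id
  P0 ⇒ P1 + P0 ⇒ P2 + P0 ⇒ id + P0 ⇒ id + P1 ⇒ id + P2 ⇒ id + id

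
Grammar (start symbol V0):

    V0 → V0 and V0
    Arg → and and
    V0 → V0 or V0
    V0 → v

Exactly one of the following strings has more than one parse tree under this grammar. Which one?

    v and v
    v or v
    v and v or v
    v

v and v or v

v and v: 1 tree
v or v: 1 tree
v and v or v: 2 trees
v: 1 tree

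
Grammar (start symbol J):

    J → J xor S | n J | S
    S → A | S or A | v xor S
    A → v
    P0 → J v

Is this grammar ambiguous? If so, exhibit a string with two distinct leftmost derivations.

Witness: v xor v

Derivation 1: J ⇒ J xor S ⇒ S xor S ⇒ A xor S ⇒ v xor S ⇒ v xor A ⇒ v xor v
Derivation 2: J ⇒ S ⇒ v xor S ⇒ v xor A ⇒ v xor v

Two distinct leftmost derivations for the same string.

Ambiguous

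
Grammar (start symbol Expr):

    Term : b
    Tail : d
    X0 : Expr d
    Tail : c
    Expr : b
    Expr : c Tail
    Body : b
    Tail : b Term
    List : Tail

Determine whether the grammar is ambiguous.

Only Expr, Tail, Term are reachable from Expr; ignoring the rest: The reachable rules are right-linear with at most one rule per (nonterminal, next-terminal) pair. Each input token forces the next rule, so parsing is deterministic.

Unambiguous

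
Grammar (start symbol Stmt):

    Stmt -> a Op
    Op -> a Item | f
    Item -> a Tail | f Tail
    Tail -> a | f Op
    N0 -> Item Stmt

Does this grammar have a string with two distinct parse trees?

Unambiguous

(N0 is unreachable from Stmt, so its rules don't affect L(Stmt).) The reachable rules are right-linear with at most one rule per (nonterminal, next-terminal) pair. Each input token forces the next rule, so parsing is deterministic.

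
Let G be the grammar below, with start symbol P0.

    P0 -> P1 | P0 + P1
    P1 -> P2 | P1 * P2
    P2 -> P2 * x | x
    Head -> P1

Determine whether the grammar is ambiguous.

Witness: x * x

Derivation 1: P0 ⇒ P1 ⇒ P2 ⇒ P2 * x ⇒ x * x
Derivation 2: P0 ⇒ P1 ⇒ P1 * P2 ⇒ P2 * P2 ⇒ x * P2 ⇒ x * x

Two distinct leftmost derivations for the same string.

Ambiguous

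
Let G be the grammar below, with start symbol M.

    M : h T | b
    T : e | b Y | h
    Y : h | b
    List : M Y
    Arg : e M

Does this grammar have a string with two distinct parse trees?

(List, Arg are unreachable from M, so their rules don't affect L(M).) Each reachable nonterminal has at most one production per leading terminal, and all productions are right-linear; the derivation is determined token-by-token.

Unambiguous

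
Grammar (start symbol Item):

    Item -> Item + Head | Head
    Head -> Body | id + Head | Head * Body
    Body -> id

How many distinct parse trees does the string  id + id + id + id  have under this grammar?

Parse trees for id + id + id + id:
  [Item [Item [Head [Body id]]] + [Head id + [Head id + [Head [Body id]]]]]
  [Item [Item [Item [Head [Body id]]] + [Head [Body id]]] + [Head id + [Head [Body id]]]]
  [Item [Item [Head id + [Head [Body id]]]] + [Head id + [Head [Body id]]]]
  [Item [Item [Item [Head [Body id]]] + [Head id + [Head [Body id]]]] + [Head [Body id]]]
  [Item [Item [Item [Item [Head [Body id]]] + [Head [Body id]]] + [Head [Body id]]] + [Head [Body id]]]
  [Item [Item [Item [Head id + [Head [Body id]]]] + [Head [Body id]]] + [Head [Body id]]]
  [Item [Item [Head id + [Head id + [Head [Body id]]]]] + [Head [Body id]]]
  [Item [Head id + [Head id + [Head id + [Head [Body id]]]]]]

8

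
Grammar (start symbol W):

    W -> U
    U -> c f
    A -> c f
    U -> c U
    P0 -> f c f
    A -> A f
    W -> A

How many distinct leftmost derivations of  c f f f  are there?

Parse trees for c f f f:
  [W [A [A [A c f] f] f]]

1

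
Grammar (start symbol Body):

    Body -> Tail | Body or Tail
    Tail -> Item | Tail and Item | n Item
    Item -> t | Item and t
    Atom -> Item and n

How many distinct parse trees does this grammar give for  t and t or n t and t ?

4

Parse trees for t and t or n t and t:
  [Body [Body [Tail [Item [Item t] and t]]] or [Tail [Tail n [Item t]] and [Item t]]]
  [Body [Body [Tail [Item [Item t] and t]]] or [Tail n [Item [Item t] and t]]]
  [Body [Body [Tail [Tail [Item t]] and [Item t]]] or [Tail [Tail n [Item t]] and [Item t]]]
  [Body [Body [Tail [Tail [Item t]] and [Item t]]] or [Tail n [Item [Item t] and t]]]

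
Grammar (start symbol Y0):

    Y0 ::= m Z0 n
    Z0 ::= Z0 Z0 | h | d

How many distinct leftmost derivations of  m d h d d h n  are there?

Parse trees for m d h d d h n (showing first 6 of 14):
  [Y0 m [Z0 [Z0 d] [Z0 [Z0 h] [Z0 [Z0 d] [Z0 [Z0 d] [Z0 h]]]]] n]
  [Y0 m [Z0 [Z0 d] [Z0 [Z0 h] [Z0 [Z0 [Z0 d] [Z0 d]] [Z0 h]]]] n]
  [Y0 m [Z0 [Z0 d] [Z0 [Z0 [Z0 h] [Z0 d]] [Z0 [Z0 d] [Z0 h]]]] n]
  [Y0 m [Z0 [Z0 d] [Z0 [Z0 [Z0 h] [Z0 [Z0 d] [Z0 d]]] [Z0 h]]] n]
  [Y0 m [Z0 [Z0 d] [Z0 [Z0 [Z0 [Z0 h] [Z0 d]] [Z0 d]] [Z0 h]]] n]
  [Y0 m [Z0 [Z0 [Z0 d] [Z0 h]] [Z0 [Z0 d] [Z0 [Z0 d] [Z0 h]]]] n]

14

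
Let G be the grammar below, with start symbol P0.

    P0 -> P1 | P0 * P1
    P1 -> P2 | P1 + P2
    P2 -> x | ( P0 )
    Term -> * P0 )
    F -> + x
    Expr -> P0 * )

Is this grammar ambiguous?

(Term, F, Expr are unreachable from P0, so their rules don't affect L(P0).) This is a standard precedence ladder (P0 over P1 over P2), with each level left-recursive on its own operator ('*' at P0, '+' at P1). That structure is LR(1), hence unambiguous.

Unambiguous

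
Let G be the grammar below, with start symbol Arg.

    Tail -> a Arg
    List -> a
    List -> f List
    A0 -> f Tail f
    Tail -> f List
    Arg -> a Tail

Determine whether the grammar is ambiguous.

Unambiguous

(A0 is unreachable from Arg, so its rules don't affect L(Arg).) The reachable rules are right-linear with at most one rule per (nonterminal, next-terminal) pair. Each input token forces the next rule, so parsing is deterministic.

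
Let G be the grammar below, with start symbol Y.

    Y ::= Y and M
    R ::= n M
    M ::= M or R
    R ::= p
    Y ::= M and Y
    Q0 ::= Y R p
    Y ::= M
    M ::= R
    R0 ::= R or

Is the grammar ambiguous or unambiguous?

Ambiguous

Witness: p and p

Derivation 1: Y ⇒ Y and M ⇒ M and M ⇒ R and M ⇒ p and M ⇒ p and R ⇒ p and p
Derivation 2: Y ⇒ M and Y ⇒ R and Y ⇒ p and Y ⇒ p and M ⇒ p and R ⇒ p and p

Two distinct leftmost derivations for the same string.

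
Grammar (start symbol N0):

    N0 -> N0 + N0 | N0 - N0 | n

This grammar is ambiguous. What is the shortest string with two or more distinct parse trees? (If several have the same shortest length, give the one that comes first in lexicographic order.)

n + n + n

length 1: no string has ≥2 trees
length 3: no string has ≥2 trees
length 5: n + n + n has 2 parse trees

Two derivations of n + n + n:
  N0 ⇒ N0 + N0 ⇒ N0 + N0 + N0 ⇒ n + N0 + N0 ⇒ n + n + N0 ⇒ n + n + n
  N0 ⇒ N0 + N0 ⇒ n + N0 ⇒ n + N0 + N0 ⇒ n + n + N0 ⇒ n + n + n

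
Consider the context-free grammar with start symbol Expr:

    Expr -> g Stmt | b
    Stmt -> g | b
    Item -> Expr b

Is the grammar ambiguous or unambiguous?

(Item is unreachable from Expr, so its rules don't affect L(Expr).) The reachable rules are right-linear with at most one rule per (nonterminal, next-terminal) pair. Each input token forces the next rule, so parsing is deterministic.

Unambiguous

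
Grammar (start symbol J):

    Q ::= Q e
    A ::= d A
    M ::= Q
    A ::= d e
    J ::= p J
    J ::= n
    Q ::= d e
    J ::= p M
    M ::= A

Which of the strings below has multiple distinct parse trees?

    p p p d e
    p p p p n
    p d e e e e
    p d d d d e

p p p d e

p p p d e: 2 trees
p p p p n: 1 tree
p d e e e e: 1 tree
p d d d d e: 1 tree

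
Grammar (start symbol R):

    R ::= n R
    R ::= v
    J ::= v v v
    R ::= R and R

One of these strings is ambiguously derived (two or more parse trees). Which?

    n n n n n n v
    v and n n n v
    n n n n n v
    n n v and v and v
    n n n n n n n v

n n v and v and v

n n n n n n v: 1 tree
v and n n n v: 1 tree
n n n n n v: 1 tree
n n v and v and v: 9 trees
n n n n n n n v: 1 tree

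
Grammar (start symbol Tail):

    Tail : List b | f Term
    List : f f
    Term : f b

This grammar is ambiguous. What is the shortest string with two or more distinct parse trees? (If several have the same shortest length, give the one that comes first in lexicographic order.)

f f b

length 3: f f b has 2 parse trees

Two derivations of f f b:
  Tail ⇒ List b ⇒ f f b
  Tail ⇒ f Term ⇒ f f b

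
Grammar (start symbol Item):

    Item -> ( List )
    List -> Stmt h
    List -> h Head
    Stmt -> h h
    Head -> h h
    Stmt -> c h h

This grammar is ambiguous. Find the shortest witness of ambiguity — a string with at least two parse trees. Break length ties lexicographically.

( h h h )

length 5: ( h h h ) has 2 parse trees

Two derivations of ( h h h ):
  Item ⇒ ( List ) ⇒ ( Stmt h ) ⇒ ( h h h )
  Item ⇒ ( List ) ⇒ ( h Head ) ⇒ ( h h h )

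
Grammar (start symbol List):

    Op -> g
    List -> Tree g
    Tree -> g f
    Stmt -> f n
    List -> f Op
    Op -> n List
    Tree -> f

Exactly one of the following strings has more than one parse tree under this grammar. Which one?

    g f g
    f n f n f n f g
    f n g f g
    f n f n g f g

g f g: 1 tree
f n f n f n f g: 2 trees
f n g f g: 1 tree
f n f n g f g: 1 tree

f n f n f n f g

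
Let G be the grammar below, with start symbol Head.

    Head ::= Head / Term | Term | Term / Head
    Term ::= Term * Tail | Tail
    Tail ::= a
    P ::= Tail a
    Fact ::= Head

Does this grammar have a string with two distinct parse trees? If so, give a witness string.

Witness: a / a

Derivation 1: Head ⇒ Head / Term ⇒ Term / Term ⇒ Tail / Term ⇒ a / Term ⇒ a / Tail ⇒ a / a
Derivation 2: Head ⇒ Term / Head ⇒ Tail / Head ⇒ a / Head ⇒ a / Term ⇒ a / Tail ⇒ a / a

Two distinct leftmost derivations for the same string.

Ambiguous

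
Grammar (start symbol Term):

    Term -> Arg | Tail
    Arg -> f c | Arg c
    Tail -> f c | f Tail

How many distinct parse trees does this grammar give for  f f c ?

Parse trees for f f c:
  [Term [Tail f [Tail f c]]]

1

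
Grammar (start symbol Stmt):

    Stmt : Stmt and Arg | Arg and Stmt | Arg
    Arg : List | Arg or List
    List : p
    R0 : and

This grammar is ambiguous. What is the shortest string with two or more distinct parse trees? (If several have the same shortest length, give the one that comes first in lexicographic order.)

length 1: no string has ≥2 trees
length 3: p and p has 2 parse trees

Two derivations of p and p:
  Stmt ⇒ Stmt and Arg ⇒ Arg and Arg ⇒ List and Arg ⇒ p and Arg ⇒ p and List ⇒ p and p
  Stmt ⇒ Arg and Stmt ⇒ List and Stmt ⇒ p and Stmt ⇒ p and Arg ⇒ p and List ⇒ p and p

p and p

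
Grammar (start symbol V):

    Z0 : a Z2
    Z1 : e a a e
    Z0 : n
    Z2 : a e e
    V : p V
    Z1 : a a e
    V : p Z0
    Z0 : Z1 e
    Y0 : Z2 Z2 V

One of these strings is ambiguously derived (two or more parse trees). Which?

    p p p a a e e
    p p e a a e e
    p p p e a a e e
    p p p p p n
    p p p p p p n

p p p a a e e

p p p a a e e: 2 trees
p p e a a e e: 1 tree
p p p e a a e e: 1 tree
p p p p p n: 1 tree
p p p p p p n: 1 tree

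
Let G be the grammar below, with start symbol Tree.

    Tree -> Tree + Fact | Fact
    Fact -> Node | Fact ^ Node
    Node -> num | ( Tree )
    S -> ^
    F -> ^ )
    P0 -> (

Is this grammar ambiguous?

Unambiguous

(S, F, P0 are unreachable from Tree, so their rules don't affect L(Tree).) The grammar is stratified — Tree handles '+' (left-recursive), Fact handles '^', Node atoms. Each operator has a fixed associativity and precedence level, so every string has one parse.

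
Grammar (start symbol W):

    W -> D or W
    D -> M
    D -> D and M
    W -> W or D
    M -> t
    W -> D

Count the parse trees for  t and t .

1

Parse trees for t and t:
  [W [D [D [M t]] and [M t]]]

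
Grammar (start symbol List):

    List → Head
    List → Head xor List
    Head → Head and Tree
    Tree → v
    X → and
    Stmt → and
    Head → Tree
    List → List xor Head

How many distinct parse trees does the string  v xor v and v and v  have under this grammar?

Parse trees for v xor v and v and v:
  [List [Head [Tree v]] xor [List [Head [Head [Head [Tree v]] and [Tree v]] and [Tree v]]]]
  [List [List [Head [Tree v]]] xor [Head [Head [Head [Tree v]] and [Tree v]] and [Tree v]]]

2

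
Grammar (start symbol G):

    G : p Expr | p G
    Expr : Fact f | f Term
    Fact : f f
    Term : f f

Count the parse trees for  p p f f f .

Parse trees for p p f f f:
  [G p [G p [Expr [Fact f f] f]]]
  [G p [G p [Expr f [Term f f]]]]

2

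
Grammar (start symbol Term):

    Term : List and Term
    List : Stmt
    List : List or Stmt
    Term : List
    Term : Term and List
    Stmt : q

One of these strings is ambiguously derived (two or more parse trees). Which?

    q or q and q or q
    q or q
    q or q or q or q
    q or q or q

q or q and q or q

q or q and q or q: 2 trees
q or q: 1 tree
q or q or q or q: 1 tree
q or q or q: 1 tree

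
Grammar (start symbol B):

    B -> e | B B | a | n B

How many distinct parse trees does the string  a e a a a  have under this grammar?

Parse trees for a e a a a (showing first 6 of 14):
  [B [B a] [B [B e] [B [B a] [B [B a] [B a]]]]]
  [B [B a] [B [B e] [B [B [B a] [B a]] [B a]]]]
  [B [B a] [B [B [B e] [B a]] [B [B a] [B a]]]]
  [B [B a] [B [B [B e] [B [B a] [B a]]] [B a]]]
  [B [B a] [B [B [B [B e] [B a]] [B a]] [B a]]]
  [B [B [B a] [B e]] [B [B a] [B [B a] [B a]]]]

14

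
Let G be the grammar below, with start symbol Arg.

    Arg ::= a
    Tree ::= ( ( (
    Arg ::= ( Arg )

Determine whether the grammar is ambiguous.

Unambiguous

(Tree is unreachable from Arg, so its rules don't affect L(Arg).) L(Arg) is { openⁿ atom closeⁿ : n ≥ 0 }. The bracket depth fixes n, and the derivation is forced at every step.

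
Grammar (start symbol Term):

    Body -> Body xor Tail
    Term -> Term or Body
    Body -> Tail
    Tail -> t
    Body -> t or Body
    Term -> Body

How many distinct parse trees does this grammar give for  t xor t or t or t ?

Parse trees for t xor t or t or t:
  [Term [Term [Body [Body [Tail t]] xor [Tail t]]] or [Body t or [Body [Tail t]]]]
  [Term [Term [Term [Body [Body [Tail t]] xor [Tail t]]] or [Body [Tail t]]] or [Body [Tail t]]]

2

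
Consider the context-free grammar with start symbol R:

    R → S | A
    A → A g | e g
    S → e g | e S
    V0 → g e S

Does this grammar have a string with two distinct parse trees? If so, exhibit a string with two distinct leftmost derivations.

Witness: e g

Derivation 1: R ⇒ S ⇒ e g
Derivation 2: R ⇒ A ⇒ e g

Two distinct leftmost derivations for the same string.

Ambiguous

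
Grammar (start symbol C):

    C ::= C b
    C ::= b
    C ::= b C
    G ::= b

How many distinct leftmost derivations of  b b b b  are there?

Parse trees for b b b b:
  [C [C [C [C b] b] b] b]
  [C [C [C b [C b]] b] b]
  [C [C b [C [C b] b]] b]
  [C [C b [C b [C b]]] b]
  [C b [C [C [C b] b] b]]
  [C b [C [C b [C b]] b]]
  [C b [C b [C [C b] b]]]
  [C b [C b [C b [C b]]]]

8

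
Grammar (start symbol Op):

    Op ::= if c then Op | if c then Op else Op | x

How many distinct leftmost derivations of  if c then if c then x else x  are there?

Parse trees for if c then if c then x else x:
  [Op if c then [Op if c then [Op x] else [Op x]]]
  [Op if c then [Op if c then [Op x]] else [Op x]]

2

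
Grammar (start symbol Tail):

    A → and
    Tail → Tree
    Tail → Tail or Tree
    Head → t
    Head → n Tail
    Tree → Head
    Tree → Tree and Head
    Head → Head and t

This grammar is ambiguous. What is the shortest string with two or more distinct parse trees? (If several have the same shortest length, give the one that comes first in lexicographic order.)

t and t

length 1: no string has ≥2 trees
length 2: no string has ≥2 trees
length 3: t and t has 2 parse trees

Two derivations of t and t:
  Tail ⇒ Tree ⇒ Head ⇒ Head and t ⇒ t and t
  Tail ⇒ Tree ⇒ Tree and Head ⇒ Head and Head ⇒ t and Head ⇒ t and t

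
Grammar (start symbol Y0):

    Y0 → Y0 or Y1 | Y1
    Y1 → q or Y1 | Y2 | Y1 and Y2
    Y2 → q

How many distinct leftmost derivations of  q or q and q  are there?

Parse trees for q or q and q:
  [Y0 [Y0 [Y1 [Y2 q]]] or [Y1 [Y1 [Y2 q]] and [Y2 q]]]
  [Y0 [Y1 q or [Y1 [Y1 [Y2 q]] and [Y2 q]]]]
  [Y0 [Y1 [Y1 q or [Y1 [Y2 q]]] and [Y2 q]]]

3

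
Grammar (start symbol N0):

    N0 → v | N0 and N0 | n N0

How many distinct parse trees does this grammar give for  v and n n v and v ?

4

Parse trees for v and n n v and v:
  [N0 [N0 v] and [N0 [N0 n [N0 n [N0 v]]] and [N0 v]]]
  [N0 [N0 v] and [N0 n [N0 [N0 n [N0 v]] and [N0 v]]]]
  [N0 [N0 v] and [N0 n [N0 n [N0 [N0 v] and [N0 v]]]]]
  [N0 [N0 [N0 v] and [N0 n [N0 n [N0 v]]]] and [N0 v]]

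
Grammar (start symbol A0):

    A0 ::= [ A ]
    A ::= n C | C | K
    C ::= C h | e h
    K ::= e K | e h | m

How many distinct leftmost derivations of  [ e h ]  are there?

2

Parse trees for [ e h ]:
  [A0 [ [A [C e h]] ]]
  [A0 [ [A [K e h]] ]]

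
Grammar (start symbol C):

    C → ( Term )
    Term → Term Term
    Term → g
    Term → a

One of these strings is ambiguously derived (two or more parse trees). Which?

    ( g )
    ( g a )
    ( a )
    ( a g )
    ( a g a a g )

( a g a a g )

( g ): 1 tree
( g a ): 1 tree
( a ): 1 tree
( a g ): 1 tree
( a g a a g ): 14 trees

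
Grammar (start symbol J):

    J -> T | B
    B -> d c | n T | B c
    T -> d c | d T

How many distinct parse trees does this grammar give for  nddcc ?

1

Parse trees for nddcc:
  [J [B [B n [T d [T d c]]] c]]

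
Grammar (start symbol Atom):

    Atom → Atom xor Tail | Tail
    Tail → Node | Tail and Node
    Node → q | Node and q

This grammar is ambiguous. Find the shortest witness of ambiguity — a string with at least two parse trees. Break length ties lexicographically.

length 1: no string has ≥2 trees
length 3: q and q has 2 parse trees

Two derivations of q and q:
  Atom ⇒ Tail ⇒ Node ⇒ Node and q ⇒ q and q
  Atom ⇒ Tail ⇒ Tail and Node ⇒ Node and Node ⇒ q and Node ⇒ q and q

q and q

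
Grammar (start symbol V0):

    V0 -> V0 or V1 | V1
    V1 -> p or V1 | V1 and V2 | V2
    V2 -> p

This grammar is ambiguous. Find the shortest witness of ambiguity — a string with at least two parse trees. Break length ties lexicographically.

length 1: no string has ≥2 trees
length 3: p or p has 2 parse trees

Two derivations of p or p:
  V0 ⇒ V0 or V1 ⇒ V1 or V1 ⇒ V2 or V1 ⇒ p or V1 ⇒ p or V2 ⇒ p or p
  V0 ⇒ V1 ⇒ p or V1 ⇒ p or V2 ⇒ p or p

p or p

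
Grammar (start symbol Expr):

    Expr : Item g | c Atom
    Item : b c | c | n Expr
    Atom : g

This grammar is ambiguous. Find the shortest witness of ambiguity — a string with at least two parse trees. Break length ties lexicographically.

length 2: c g has 2 parse trees

Two derivations of c g:
  Expr ⇒ Item g ⇒ c g
  Expr ⇒ c Atom ⇒ c g

c g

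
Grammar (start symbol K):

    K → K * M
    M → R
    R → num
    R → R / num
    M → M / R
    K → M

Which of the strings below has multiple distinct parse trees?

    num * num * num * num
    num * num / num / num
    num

num * num * num * num: 1 tree
num * num / num / num: 4 trees
num: 1 tree

num * num / num / num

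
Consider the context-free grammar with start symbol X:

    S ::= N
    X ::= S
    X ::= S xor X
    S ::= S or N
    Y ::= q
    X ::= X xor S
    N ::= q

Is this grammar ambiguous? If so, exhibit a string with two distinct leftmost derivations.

Witness: q xor q

Derivation 1: X ⇒ S xor X ⇒ N xor X ⇒ q xor X ⇒ q xor S ⇒ q xor N ⇒ q xor q
Derivation 2: X ⇒ X xor S ⇒ S xor S ⇒ N xor S ⇒ q xor S ⇒ q xor N ⇒ q xor q

Two distinct leftmost derivations for the same string.

Ambiguous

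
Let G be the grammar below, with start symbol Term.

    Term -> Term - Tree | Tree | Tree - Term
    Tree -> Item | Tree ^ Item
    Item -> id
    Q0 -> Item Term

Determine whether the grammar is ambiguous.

Witness: id - id

Derivation 1: Term ⇒ Term - Tree ⇒ Tree - Tree ⇒ Item - Tree ⇒ id - Tree ⇒ id - Item ⇒ id - id
Derivation 2: Term ⇒ Tree - Term ⇒ Item - Term ⇒ id - Term ⇒ id - Tree ⇒ id - Item ⇒ id - id

Two distinct leftmost derivations for the same string.

Ambiguous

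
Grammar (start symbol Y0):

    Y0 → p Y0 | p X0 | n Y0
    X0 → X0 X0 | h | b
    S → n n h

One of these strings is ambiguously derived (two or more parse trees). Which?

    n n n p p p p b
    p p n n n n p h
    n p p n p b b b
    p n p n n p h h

n p p n p b b b

n n n p p p p b: 1 tree
p p n n n n p h: 1 tree
n p p n p b b b: 2 trees
p n p n n p h h: 1 tree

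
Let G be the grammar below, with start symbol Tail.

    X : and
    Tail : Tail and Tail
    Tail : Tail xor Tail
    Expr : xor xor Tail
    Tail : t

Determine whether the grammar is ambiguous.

Ambiguous

Witness: t and t and t

Derivation 1: Tail ⇒ Tail and Tail ⇒ Tail and Tail and Tail ⇒ t and Tail and Tail ⇒ t and t and Tail ⇒ t and t and t
Derivation 2: Tail ⇒ Tail and Tail ⇒ t and Tail ⇒ t and Tail and Tail ⇒ t and t and Tail ⇒ t and t and t

Two distinct leftmost derivations for the same string.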